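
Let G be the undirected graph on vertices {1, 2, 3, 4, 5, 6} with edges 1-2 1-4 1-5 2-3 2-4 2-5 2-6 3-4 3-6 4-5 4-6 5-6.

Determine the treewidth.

3

A width-3 tree decomposition is:
Bags: B1 = {2, 3, 4, 6}  B2 = {2, 4, 5, 6}  B3 = {1, 2, 4, 5}
Tree: B1–B2, B2–B3
Each bag holds 4 vertices, so the decomposition has width 3, which upper-bounds the treewidth. For the lower bound, the 4 vertices {2, 3, 4, 6} are pairwise adjacent, and any tree decomposition puts a clique entirely inside one bag — forcing width ≥ 3. Combining the bounds, tw(G) = 3.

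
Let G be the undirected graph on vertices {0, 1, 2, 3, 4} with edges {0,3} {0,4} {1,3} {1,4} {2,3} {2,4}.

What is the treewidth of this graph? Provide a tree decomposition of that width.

Every bag has size at most 3, so the width is 3 − 1 = 2 and tw(G) ≤ 2. For the lower bound, G contains the cycle 2–4–1–3–2, so G is not a forest; only forests have treewidth ≤ 1, hence tw(G) ≥ 2. Hence tw(G) = 2 exactly.

Treewidth 2.
Bags: B1 = {2, 3, 4}  B2 = {1, 3, 4}  B3 = {0, 3, 4}
Tree: B1–B2, B2–B3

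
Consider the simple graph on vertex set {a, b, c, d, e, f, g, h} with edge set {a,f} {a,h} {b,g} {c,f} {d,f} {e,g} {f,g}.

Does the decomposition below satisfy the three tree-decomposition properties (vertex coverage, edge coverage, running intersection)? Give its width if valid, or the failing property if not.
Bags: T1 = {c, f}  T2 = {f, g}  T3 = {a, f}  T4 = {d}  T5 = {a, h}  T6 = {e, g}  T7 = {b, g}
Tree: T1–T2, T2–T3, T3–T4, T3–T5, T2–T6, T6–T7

A tree decomposition must satisfy three properties: every vertex lies in some bag; for every edge, both endpoints lie together in some bag; and for every vertex, the bags containing it form a connected subtree. Here edge (f,d) lies in no bag, so the decomposition is invalid.

No — edge (f,d) lies in no bag.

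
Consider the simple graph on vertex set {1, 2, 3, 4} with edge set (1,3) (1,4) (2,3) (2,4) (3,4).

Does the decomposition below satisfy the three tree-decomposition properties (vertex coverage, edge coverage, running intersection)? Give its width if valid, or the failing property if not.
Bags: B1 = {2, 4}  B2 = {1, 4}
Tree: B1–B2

No — vertex 3 appears in no bag.

A tree decomposition must satisfy three properties: every vertex lies in some bag; for every edge, both endpoints lie together in some bag; and for every vertex, the bags containing it form a connected subtree. Here vertex 3 appears in no bag, so the decomposition is invalid.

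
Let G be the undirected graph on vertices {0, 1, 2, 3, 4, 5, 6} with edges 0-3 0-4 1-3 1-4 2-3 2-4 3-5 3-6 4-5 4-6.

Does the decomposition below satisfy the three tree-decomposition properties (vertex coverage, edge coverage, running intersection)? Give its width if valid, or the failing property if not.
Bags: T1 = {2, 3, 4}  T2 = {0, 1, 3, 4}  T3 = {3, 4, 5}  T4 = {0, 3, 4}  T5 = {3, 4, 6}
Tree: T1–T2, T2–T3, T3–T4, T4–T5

No — bags containing vertex 0 are not connected in the tree.

A tree decomposition must satisfy three properties: every vertex lies in some bag; for every edge, both endpoints lie together in some bag; and for every vertex, the bags containing it form a connected subtree. Here bags containing vertex 0 are not connected in the tree, so the decomposition is invalid.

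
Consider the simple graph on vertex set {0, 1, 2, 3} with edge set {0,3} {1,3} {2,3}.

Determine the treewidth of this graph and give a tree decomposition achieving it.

Treewidth 1.
Bags: B1 = {0, 3}  B2 = {2, 3}  B3 = {1, 3}
Tree: B1–B2, B2–B3

Each bag holds 2 vertices, so the decomposition has width 1, which upper-bounds the treewidth. Since G has at least one edge (e.g. 3–0), it is not an edgeless graph, so tw(G) ≥ 1. Combining the bounds, tw(G) = 1.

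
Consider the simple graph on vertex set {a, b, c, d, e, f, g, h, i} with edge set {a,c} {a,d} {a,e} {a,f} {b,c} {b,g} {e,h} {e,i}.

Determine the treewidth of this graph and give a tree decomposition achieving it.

The largest bag has 2 vertices, giving width 1; this decomposition certifies tw(G) ≤ 1. Any graph with an edge has treewidth ≥ 1, and G has the edge c–a. Therefore the treewidth is 1.

Treewidth 1.
One such decomposition:
Bags: B1 = {a, c}  B2 = {a, e}  B3 = {a, f}  B4 = {b, c}  B5 = {b, g}  B6 = {e, i}  B7 = {e, h}  B8 = {a, d}
Tree: B1–B2, B1–B3, B1–B4, B4–B5, B2–B6, B2–B7, B1–B8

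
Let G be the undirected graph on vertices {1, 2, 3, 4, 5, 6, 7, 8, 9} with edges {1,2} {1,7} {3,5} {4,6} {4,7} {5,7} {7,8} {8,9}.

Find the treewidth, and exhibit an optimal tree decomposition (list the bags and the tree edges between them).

Each bag holds 2 vertices, so the decomposition has width 1, which upper-bounds the treewidth. G has an edge, so its treewidth is at least 1. Hence tw(G) = 1 exactly.

Treewidth 1.
One optimal decomposition is:
Bags: B1 = {3, 5}  B2 = {5, 7}  B3 = {7, 8}  B4 = {8, 9}  B5 = {1, 7}  B6 = {1, 2}  B7 = {4, 7}  B8 = {4, 6}
Tree: B1–B2, B2–B3, B3–B4, B3–B5, B5–B6, B2–B7, B7–B8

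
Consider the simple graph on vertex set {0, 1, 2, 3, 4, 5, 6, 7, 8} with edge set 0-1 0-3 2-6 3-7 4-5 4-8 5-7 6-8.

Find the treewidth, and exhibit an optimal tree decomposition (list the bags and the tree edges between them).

The largest bag has 2 vertices, giving width 1; this decomposition certifies tw(G) ≤ 1. Since G has at least one edge (e.g. 2–6), it is not an edgeless graph, so tw(G) ≥ 1. The upper and lower bounds meet at 1, so that is the treewidth.

Treewidth 1.
One optimal decomposition is:
Bags: B1 = {2, 6}  B2 = {6, 8}  B3 = {4, 8}  B4 = {4, 5}  B5 = {5, 7}  B6 = {3, 7}  B7 = {0, 3}  B8 = {0, 1}
Tree: B1–B2, B2–B3, B3–B4, B4–B5, B5–B6, B6–B7, B7–B8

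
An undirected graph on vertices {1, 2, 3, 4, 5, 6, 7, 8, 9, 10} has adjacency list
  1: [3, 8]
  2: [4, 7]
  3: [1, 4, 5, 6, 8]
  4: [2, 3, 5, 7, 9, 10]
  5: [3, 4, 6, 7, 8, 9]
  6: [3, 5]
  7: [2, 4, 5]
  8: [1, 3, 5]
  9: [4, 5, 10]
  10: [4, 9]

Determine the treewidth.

A width-2 tree decomposition is:
Bags: B1 = {3, 4, 5}  B2 = {4, 5, 7}  B3 = {4, 5, 9}  B4 = {4, 9, 10}  B5 = {3, 5, 6}  B6 = {3, 5, 8}  B7 = {2, 4, 7}  B8 = {1, 3, 8}
Tree: B1–B2, B1–B3, B3–B4, B1–B5, B5–B6, B2–B7, B6–B8
Each bag holds 3 vertices, so the decomposition has width 2, which upper-bounds the treewidth. On the other hand G contains the 3-clique {1, 3, 8}. A clique must lie in a single bag of any decomposition, so no decomposition can have width below 2. Combining the bounds, tw(G) = 2.

2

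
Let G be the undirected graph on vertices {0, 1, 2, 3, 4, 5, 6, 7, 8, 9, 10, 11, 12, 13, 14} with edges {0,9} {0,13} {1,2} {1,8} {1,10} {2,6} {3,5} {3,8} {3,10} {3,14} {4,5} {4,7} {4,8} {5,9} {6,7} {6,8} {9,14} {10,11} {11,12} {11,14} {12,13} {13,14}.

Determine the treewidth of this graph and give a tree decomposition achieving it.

Treewidth 3.
Bags: B1 = {1, 2, 6, 7}  B2 = {1, 6, 7, 8}  B3 = {1, 4, 7, 8}  B4 = {1, 4, 8, 10}  B5 = {3, 4, 8, 10}  B6 = {3, 4, 5, 10}  B7 = {3, 5, 10, 11}  B8 = {3, 5, 11, 14}  B9 = {5, 9, 11, 14}  B10 = {9, 11, 12, 14}  B11 = {9, 12, 13, 14}  B12 = {0, 9, 12, 13}
Tree: B1–B2, B2–B3, B3–B4, B4–B5, B5–B6, B6–B7, B7–B8, B8–B9, B9–B10, B10–B11, B11–B12

The largest bag has 4 vertices, giving width 3; this decomposition certifies tw(G) ≤ 3. For the lower bound: the 4 vertex sets {2,6,7}, {1}, {8}, {3,4,5,10} are disjoint, each induces a connected subgraph, and every pair is joined by at least one edge of G. Contracting each set to a single vertex therefore yields K_{4} as a minor, and since treewidth is minor-monotone, tw(G) ≥ tw(K_{4}) = 3. Combining the bounds, tw(G) = 3.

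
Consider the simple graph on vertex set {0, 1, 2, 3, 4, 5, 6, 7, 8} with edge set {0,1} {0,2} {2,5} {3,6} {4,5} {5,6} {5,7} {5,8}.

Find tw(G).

1

A width-1 tree decomposition is:
Bags: B1 = {4, 5}  B2 = {5, 7}  B3 = {5, 6}  B4 = {2, 5}  B5 = {0, 2}  B6 = {0, 1}  B7 = {3, 6}  B8 = {5, 8}
Tree: B1–B2, B2–B3, B3–B4, B4–B5, B5–B6, B3–B7, B3–B8
Every bag has size at most 2, so the width is 2 − 1 = 1 and tw(G) ≤ 1. Since G has at least one edge (e.g. 4–5), it is not an edgeless graph, so tw(G) ≥ 1. Hence tw(G) = 1 exactly.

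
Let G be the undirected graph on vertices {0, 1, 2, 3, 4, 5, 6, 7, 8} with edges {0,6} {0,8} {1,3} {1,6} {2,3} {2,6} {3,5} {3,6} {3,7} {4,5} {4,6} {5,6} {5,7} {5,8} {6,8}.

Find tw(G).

A width-2 tree decomposition is:
Bags: B1 = {3, 5, 6}  B2 = {5, 6, 8}  B3 = {4, 5, 6}  B4 = {1, 3, 6}  B5 = {3, 5, 7}  B6 = {0, 6, 8}  B7 = {2, 3, 6}
Tree: B1–B2, B2–B3, B1–B4, B1–B5, B2–B6, B4–B7
Each bag holds 3 vertices, so the decomposition has width 2, which upper-bounds the treewidth. For the lower bound, the 3 vertices {0, 6, 8} are pairwise adjacent, and any tree decomposition puts a clique entirely inside one bag — forcing width ≥ 2. Combining the bounds, tw(G) = 2.

2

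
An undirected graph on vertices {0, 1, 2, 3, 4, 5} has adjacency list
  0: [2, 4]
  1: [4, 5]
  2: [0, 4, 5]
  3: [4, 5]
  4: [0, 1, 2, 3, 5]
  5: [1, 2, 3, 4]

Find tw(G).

2

A width-2 tree decomposition is:
Bags: B1 = {2, 4, 5}  B2 = {3, 4, 5}  B3 = {0, 2, 4}  B4 = {1, 4, 5}
Tree: B1–B2, B1–B3, B1–B4
Every bag has size at most 3, so the width is 3 − 1 = 2 and tw(G) ≤ 2. Conversely, {0, 2, 4} is a clique of size 3, and the vertices of any clique must share a bag in every tree decomposition; so some bag has ≥ 3 vertices and tw(G) ≥ 2. Hence tw(G) = 2 exactly.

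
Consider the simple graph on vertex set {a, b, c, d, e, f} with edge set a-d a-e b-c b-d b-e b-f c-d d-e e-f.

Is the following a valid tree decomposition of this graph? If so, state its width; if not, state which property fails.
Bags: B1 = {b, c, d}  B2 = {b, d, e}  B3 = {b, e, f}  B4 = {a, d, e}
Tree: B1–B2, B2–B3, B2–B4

Yes; width 2.

Checking the three conditions: (i) the bags cover all of {a, b, c, d, e, f}; (ii) for each edge, some bag contains both endpoints; (iii) the bags containing any fixed vertex form a subtree. All hold, so the decomposition is valid with width 3 − 1 = 2.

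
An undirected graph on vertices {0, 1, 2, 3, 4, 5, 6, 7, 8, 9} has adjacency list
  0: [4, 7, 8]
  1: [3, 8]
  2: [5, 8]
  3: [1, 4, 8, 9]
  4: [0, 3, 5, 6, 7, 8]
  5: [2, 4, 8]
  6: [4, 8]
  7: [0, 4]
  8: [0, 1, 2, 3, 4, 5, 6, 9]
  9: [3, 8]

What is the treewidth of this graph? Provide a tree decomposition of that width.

Every bag has size at most 3, so the width is 3 − 1 = 2 and tw(G) ≤ 2. For the lower bound, the 3 vertices {1, 3, 8} are pairwise adjacent, and any tree decomposition puts a clique entirely inside one bag — forcing width ≥ 2. Therefore the treewidth is 2.

Treewidth 2.
One optimal decomposition is:
Bags: B1 = {3, 4, 8}  B2 = {4, 5, 8}  B3 = {0, 4, 8}  B4 = {4, 6, 8}  B5 = {3, 8, 9}  B6 = {0, 4, 7}  B7 = {2, 5, 8}  B8 = {1, 3, 8}
Tree: B1–B2, B1–B3, B3–B4, B1–B5, B3–B6, B2–B7, B1–B8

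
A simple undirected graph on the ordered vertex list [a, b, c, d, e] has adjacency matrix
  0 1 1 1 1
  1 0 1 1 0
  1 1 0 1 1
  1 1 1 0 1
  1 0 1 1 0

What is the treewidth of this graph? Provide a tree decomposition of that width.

Treewidth 3.
Bags: B1 = {a, b, c, d}  B2 = {a, c, d, e}
Tree: B1–B2

Each bag holds 4 vertices, so the decomposition has width 3, which upper-bounds the treewidth. On the other hand G contains the 4-clique {a, c, d, e}. A clique must lie in a single bag of any decomposition, so no decomposition can have width below 3. Hence tw(G) = 3 exactly.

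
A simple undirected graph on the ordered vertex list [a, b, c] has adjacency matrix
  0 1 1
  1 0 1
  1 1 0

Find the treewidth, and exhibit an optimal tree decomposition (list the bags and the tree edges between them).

A single bag containing all 3 vertices is trivially a valid decomposition of width 2. For the lower bound, the 3 vertices {a, b, c} are pairwise adjacent, and any tree decomposition puts a clique entirely inside one bag — forcing width ≥ 2. The upper and lower bounds meet at 2, so that is the treewidth.

Treewidth 2.
One optimal decomposition is:
Bags: B1 = {a, b, c}
Tree: (single bag)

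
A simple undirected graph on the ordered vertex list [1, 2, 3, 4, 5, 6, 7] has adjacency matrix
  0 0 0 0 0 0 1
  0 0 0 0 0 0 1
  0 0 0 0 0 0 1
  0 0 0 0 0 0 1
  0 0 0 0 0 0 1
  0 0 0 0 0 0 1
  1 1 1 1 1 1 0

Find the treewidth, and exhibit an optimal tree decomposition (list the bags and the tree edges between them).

Treewidth 1.
One such decomposition:
Bags: B1 = {6, 7}  B2 = {5, 7}  B3 = {2, 7}  B4 = {1, 7}  B5 = {4, 7}  B6 = {3, 7}
Tree: B1–B2, B2–B3, B1–B4, B3–B5, B3–B6

Each bag holds 2 vertices, so the decomposition has width 1, which upper-bounds the treewidth. Since G has at least one edge (e.g. 7–6), it is not an edgeless graph, so tw(G) ≥ 1. Therefore the treewidth is 1.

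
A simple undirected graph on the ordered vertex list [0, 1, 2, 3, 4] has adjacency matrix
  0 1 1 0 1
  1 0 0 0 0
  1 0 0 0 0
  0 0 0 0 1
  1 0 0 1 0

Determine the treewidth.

A width-1 tree decomposition is:
Bags: B1 = {0, 4}  B2 = {0, 2}  B3 = {0, 1}  B4 = {3, 4}
Tree: B1–B2, B1–B3, B1–B4
Every bag has size at most 2, so the width is 2 − 1 = 1 and tw(G) ≤ 1. Since G has at least one edge (e.g. 0–4), it is not an edgeless graph, so tw(G) ≥ 1. Combining the bounds, tw(G) = 1.

1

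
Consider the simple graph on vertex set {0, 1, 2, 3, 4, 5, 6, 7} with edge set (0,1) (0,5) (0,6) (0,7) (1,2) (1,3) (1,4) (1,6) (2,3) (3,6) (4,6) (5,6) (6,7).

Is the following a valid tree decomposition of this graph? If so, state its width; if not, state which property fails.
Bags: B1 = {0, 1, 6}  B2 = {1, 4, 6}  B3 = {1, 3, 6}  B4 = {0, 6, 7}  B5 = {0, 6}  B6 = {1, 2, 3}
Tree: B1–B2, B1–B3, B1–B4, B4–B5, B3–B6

No — vertex 5 appears in no bag.

A tree decomposition must satisfy three properties: every vertex lies in some bag; for every edge, both endpoints lie together in some bag; and for every vertex, the bags containing it form a connected subtree. Here vertex 5 appears in no bag, so the decomposition is invalid.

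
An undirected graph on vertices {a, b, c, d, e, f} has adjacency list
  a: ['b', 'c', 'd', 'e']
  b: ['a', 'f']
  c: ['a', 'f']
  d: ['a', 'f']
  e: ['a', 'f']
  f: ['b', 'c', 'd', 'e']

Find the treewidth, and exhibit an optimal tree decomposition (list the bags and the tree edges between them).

Each bag holds 3 vertices, so the decomposition has width 2, which upper-bounds the treewidth. Since d–f–e–a–d is a cycle in G, G is not acyclic. Forests are exactly the graphs of treewidth ≤ 1, so tw(G) ≥ 2. Therefore the treewidth is 2.

Treewidth 2.
One such decomposition:
Bags: B1 = {a, d, f}  B2 = {a, e, f}  B3 = {a, c, f}  B4 = {a, b, f}
Tree: B1–B2, B2–B3, B3–B4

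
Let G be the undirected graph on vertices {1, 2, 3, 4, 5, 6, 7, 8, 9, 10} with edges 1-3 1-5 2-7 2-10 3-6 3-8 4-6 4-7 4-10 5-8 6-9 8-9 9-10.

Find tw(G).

A width-2 tree decomposition is:
Bags: B1 = {1, 5, 8}  B2 = {1, 3, 8}  B3 = {3, 8, 9}  B4 = {3, 6, 9}  B5 = {6, 9, 10}  B6 = {4, 6, 10}  B7 = {2, 4, 10}  B8 = {2, 4, 7}
Tree: B1–B2, B2–B3, B3–B4, B4–B5, B5–B6, B6–B7, B7–B8
Each bag holds 3 vertices, so the decomposition has width 2, which upper-bounds the treewidth. The edges 5–1–3–8–5 form a cycle, so G is not a tree and its treewidth is at least 2. Combining the bounds, tw(G) = 2.

2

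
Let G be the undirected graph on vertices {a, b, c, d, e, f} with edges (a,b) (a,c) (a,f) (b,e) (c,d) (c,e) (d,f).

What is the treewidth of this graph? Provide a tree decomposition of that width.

Treewidth 2.
Bags: B1 = {a, b, e}  B2 = {a, c, e}  B3 = {a, c, f}  B4 = {c, d, f}
Tree: B1–B2, B2–B3, B3–B4

Every bag has size at most 3, so the width is 3 − 1 = 2 and tw(G) ≤ 2. For the lower bound, G contains the cycle b–e–c–a–b, so G is not a forest; only forests have treewidth ≤ 1, hence tw(G) ≥ 2. Therefore the treewidth is 2.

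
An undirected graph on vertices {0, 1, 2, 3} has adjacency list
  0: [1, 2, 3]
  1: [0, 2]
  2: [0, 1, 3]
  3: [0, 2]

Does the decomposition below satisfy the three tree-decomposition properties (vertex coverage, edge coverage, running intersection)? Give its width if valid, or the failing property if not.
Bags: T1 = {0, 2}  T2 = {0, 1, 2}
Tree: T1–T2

A tree decomposition must satisfy three properties: every vertex lies in some bag; for every edge, both endpoints lie together in some bag; and for every vertex, the bags containing it form a connected subtree. Here vertex 3 appears in no bag, so the decomposition is invalid.

No — vertex 3 appears in no bag.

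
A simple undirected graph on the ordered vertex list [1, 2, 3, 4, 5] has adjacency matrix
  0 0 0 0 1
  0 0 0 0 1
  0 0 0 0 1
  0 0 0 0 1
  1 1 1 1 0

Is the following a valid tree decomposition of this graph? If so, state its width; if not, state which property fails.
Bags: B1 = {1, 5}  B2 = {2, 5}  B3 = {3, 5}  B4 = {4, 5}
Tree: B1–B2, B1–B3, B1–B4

Every vertex of G appears in some bag (union = {1, 2, 3, 4, 5}); every edge is covered by a bag; and for each vertex v the set of bags containing v is connected in the bag tree. The decomposition is therefore valid. The largest bag has 2 vertices, so the width is 1.

Yes; width 1.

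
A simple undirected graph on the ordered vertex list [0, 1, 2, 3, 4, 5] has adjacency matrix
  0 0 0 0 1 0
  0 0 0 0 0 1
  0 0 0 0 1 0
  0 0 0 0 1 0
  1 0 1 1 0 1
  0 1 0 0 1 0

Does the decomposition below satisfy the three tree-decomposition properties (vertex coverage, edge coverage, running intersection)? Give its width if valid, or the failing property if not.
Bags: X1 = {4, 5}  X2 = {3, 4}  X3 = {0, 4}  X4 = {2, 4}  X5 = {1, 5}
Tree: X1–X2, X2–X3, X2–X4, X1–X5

Every vertex of G appears in some bag (union = {0, 1, 2, 3, 4, 5}); every edge is covered by a bag; and for each vertex v the set of bags containing v is connected in the bag tree. The decomposition is therefore valid. The largest bag has 2 vertices, so the width is 1.

Yes; width 1.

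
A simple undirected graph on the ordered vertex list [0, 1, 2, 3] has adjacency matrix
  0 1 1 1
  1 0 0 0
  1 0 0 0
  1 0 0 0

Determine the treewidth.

A width-1 tree decomposition is:
Bags: B1 = {0, 2}  B2 = {0, 3}  B3 = {0, 1}
Tree: B1–B2, B1–B3
Each bag holds 2 vertices, so the decomposition has width 1, which upper-bounds the treewidth. Any graph with an edge has treewidth ≥ 1, and G has the edge 0–2. Hence tw(G) = 1 exactly.

1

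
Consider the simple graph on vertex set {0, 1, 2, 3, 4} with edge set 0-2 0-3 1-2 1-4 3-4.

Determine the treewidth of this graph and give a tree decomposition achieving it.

Treewidth 2.
One optimal decomposition is:
Bags: B1 = {0, 2, 3}  B2 = {2, 3, 4}  B3 = {1, 2, 4}
Tree: B1–B2, B2–B3

The largest bag has 3 vertices, giving width 2; this decomposition certifies tw(G) ≤ 2. For the lower bound, G contains the cycle 2–0–3–4–1–2, so G is not a forest; only forests have treewidth ≤ 1, hence tw(G) ≥ 2. Hence tw(G) = 2 exactly.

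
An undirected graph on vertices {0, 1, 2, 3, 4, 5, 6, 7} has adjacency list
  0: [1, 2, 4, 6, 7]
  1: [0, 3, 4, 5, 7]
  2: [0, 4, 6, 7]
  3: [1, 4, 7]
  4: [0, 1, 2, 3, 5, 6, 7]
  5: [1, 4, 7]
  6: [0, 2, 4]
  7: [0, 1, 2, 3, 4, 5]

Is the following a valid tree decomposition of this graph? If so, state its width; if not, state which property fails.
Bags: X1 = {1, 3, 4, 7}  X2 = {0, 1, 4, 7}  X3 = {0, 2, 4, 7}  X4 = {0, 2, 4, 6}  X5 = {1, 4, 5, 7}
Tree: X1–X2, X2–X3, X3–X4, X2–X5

Checking the three conditions: (i) the bags cover all of {0, 1, 2, 3, 4, 5, 6, 7}; (ii) for each edge, some bag contains both endpoints; (iii) the bags containing any fixed vertex form a subtree. All hold, so the decomposition is valid with width 4 − 1 = 3.

Yes; width 3.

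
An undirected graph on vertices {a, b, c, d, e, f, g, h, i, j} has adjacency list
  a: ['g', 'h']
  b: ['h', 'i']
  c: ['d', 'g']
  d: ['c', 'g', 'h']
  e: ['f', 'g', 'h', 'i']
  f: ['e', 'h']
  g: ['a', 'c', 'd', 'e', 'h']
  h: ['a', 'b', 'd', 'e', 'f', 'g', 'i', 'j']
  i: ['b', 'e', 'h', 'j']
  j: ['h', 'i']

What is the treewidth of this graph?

2

A width-2 tree decomposition is:
Bags: B1 = {d, g, h}  B2 = {c, d, g}  B3 = {e, g, h}  B4 = {e, h, i}  B5 = {b, h, i}  B6 = {h, i, j}  B7 = {a, g, h}  B8 = {e, f, h}
Tree: B1–B2, B1–B3, B3–B4, B4–B5, B5–B6, B1–B7, B4–B8
The largest bag has 3 vertices, giving width 2; this decomposition certifies tw(G) ≤ 2. For the lower bound, the 3 vertices {e, f, h} are pairwise adjacent, and any tree decomposition puts a clique entirely inside one bag — forcing width ≥ 2. Combining the bounds, tw(G) = 2.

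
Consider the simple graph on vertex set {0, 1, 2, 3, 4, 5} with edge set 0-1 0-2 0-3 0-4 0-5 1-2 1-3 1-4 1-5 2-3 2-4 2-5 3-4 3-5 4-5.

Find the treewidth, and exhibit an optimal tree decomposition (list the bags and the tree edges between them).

A single bag containing all 6 vertices is trivially a valid decomposition of width 5. For the lower bound, the 6 vertices {0, 1, 2, 3, 4, 5} are pairwise adjacent, and any tree decomposition puts a clique entirely inside one bag — forcing width ≥ 5. Therefore the treewidth is 5.

Treewidth 5.
One such decomposition:
Bags: B1 = {0, 1, 2, 3, 4, 5}
Tree: (single bag)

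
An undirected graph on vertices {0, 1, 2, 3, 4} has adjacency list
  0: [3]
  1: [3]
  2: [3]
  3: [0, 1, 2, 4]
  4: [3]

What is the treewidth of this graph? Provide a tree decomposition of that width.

Every bag has size at most 2, so the width is 2 − 1 = 1 and tw(G) ≤ 1. G has an edge, so its treewidth is at least 1. The upper and lower bounds meet at 1, so that is the treewidth.

Treewidth 1.
One optimal decomposition is:
Bags: B1 = {1, 3}  B2 = {0, 3}  B3 = {3, 4}  B4 = {2, 3}
Tree: B1–B2, B2–B3, B3–B4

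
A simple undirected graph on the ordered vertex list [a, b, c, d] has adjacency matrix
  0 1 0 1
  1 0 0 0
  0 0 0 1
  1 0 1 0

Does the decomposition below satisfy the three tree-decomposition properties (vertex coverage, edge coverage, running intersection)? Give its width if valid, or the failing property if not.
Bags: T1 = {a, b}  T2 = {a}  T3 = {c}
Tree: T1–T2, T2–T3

A tree decomposition must satisfy three properties: every vertex lies in some bag; for every edge, both endpoints lie together in some bag; and for every vertex, the bags containing it form a connected subtree. Here vertex d appears in no bag, so the decomposition is invalid.

No — vertex d appears in no bag.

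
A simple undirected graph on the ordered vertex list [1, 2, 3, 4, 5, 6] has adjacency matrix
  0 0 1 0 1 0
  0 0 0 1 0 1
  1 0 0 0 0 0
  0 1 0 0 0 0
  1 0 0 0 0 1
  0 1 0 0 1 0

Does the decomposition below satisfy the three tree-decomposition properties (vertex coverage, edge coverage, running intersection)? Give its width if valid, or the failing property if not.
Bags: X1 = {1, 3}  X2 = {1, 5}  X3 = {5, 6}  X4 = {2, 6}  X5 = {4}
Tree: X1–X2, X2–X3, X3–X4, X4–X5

A tree decomposition must satisfy three properties: every vertex lies in some bag; for every edge, both endpoints lie together in some bag; and for every vertex, the bags containing it form a connected subtree. Here edge (2,4) lies in no bag, so the decomposition is invalid.

No — edge (2,4) lies in no bag.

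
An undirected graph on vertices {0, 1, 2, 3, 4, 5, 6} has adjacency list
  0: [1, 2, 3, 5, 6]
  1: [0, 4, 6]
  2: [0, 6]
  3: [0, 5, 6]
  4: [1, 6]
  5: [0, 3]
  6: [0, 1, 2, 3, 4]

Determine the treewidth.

A width-2 tree decomposition is:
Bags: B1 = {0, 3, 6}  B2 = {0, 2, 6}  B3 = {0, 1, 6}  B4 = {1, 4, 6}  B5 = {0, 3, 5}
Tree: B1–B2, B1–B3, B3–B4, B1–B5
Each bag holds 3 vertices, so the decomposition has width 2, which upper-bounds the treewidth. For the lower bound, the 3 vertices {0, 3, 5} are pairwise adjacent, and any tree decomposition puts a clique entirely inside one bag — forcing width ≥ 2. The upper and lower bounds meet at 2, so that is the treewidth.

2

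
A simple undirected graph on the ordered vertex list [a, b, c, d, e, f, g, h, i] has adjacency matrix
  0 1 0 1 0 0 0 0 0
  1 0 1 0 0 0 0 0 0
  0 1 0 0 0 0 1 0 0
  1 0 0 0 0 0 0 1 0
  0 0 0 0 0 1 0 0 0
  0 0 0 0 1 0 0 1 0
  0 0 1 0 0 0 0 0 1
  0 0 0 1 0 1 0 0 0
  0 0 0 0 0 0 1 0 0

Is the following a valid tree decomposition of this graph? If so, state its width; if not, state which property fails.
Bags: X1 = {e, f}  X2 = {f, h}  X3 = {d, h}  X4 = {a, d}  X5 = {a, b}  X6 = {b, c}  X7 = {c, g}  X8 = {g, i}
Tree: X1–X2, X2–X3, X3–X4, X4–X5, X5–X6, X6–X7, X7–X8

Yes; width 1.

Vertex coverage: the bags together contain {a, b, c, d, e, f, g, h, i}, the full vertex set. Edge coverage: each edge of G has both endpoints in at least one bag. Running intersection: for every vertex, the bags containing it form a connected subtree. All three properties hold, so this is a valid tree decomposition of width max|bag| − 1 = 1, and hence tw(G) ≤ 1.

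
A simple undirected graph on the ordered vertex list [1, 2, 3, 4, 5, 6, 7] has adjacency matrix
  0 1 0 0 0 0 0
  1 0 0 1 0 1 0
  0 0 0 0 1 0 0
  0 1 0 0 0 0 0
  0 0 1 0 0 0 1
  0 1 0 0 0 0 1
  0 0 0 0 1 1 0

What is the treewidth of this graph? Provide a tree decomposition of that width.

Each bag holds 2 vertices, so the decomposition has width 1, which upper-bounds the treewidth. Any graph with an edge has treewidth ≥ 1, and G has the edge 6–2. Combining the bounds, tw(G) = 1.

Treewidth 1.
One optimal decomposition is:
Bags: B1 = {2, 6}  B2 = {1, 2}  B3 = {6, 7}  B4 = {5, 7}  B5 = {3, 5}  B6 = {2, 4}
Tree: B1–B2, B1–B3, B3–B4, B4–B5, B1–B6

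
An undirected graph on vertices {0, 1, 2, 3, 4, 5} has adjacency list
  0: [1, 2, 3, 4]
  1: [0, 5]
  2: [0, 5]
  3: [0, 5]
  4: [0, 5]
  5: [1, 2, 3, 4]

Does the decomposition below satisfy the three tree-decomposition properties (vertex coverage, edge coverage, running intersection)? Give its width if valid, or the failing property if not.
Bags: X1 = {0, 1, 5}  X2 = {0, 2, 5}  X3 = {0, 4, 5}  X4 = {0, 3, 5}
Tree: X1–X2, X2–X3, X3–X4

Every vertex of G appears in some bag (union = {0, 1, 2, 3, 4, 5}); every edge is covered by a bag; and for each vertex v the set of bags containing v is connected in the bag tree. The decomposition is therefore valid. The largest bag has 3 vertices, so the width is 2.

Yes; width 2.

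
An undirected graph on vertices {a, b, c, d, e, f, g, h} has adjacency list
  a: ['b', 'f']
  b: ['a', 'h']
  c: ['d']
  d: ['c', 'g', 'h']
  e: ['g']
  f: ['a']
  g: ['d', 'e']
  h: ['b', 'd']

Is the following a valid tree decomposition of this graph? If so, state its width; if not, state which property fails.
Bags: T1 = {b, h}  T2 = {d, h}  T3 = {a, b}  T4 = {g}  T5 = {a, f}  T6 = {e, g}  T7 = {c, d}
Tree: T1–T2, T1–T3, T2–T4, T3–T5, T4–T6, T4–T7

A tree decomposition must satisfy three properties: every vertex lies in some bag; for every edge, both endpoints lie together in some bag; and for every vertex, the bags containing it form a connected subtree. Here edge (d,g) lies in no bag, so the decomposition is invalid.

No — edge (d,g) lies in no bag.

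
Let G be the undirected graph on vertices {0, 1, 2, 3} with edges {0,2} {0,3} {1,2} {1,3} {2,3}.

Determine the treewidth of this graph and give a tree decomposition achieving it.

Every bag has size at most 3, so the width is 3 − 1 = 2 and tw(G) ≤ 2. Conversely, {0, 2, 3} is a clique of size 3, and the vertices of any clique must share a bag in every tree decomposition; so some bag has ≥ 3 vertices and tw(G) ≥ 2. Combining the bounds, tw(G) = 2.

Treewidth 2.
One optimal decomposition is:
Bags: B1 = {0, 2, 3}  B2 = {1, 2, 3}
Tree: B1–B2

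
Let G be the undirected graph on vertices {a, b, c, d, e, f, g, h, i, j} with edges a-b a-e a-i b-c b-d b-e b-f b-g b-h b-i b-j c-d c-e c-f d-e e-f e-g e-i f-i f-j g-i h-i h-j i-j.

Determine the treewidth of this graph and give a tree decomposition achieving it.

Treewidth 3.
Bags: B1 = {b, e, f, i}  B2 = {a, b, e, i}  B3 = {b, c, e, f}  B4 = {b, f, i, j}  B5 = {b, c, d, e}  B6 = {b, h, i, j}  B7 = {b, e, g, i}
Tree: B1–B2, B1–B3, B1–B4, B3–B5, B4–B6, B1–B7

The largest bag has 4 vertices, giving width 3; this decomposition certifies tw(G) ≤ 3. On the other hand G contains the 4-clique {b, c, d, e}. A clique must lie in a single bag of any decomposition, so no decomposition can have width below 3. Combining the bounds, tw(G) = 3.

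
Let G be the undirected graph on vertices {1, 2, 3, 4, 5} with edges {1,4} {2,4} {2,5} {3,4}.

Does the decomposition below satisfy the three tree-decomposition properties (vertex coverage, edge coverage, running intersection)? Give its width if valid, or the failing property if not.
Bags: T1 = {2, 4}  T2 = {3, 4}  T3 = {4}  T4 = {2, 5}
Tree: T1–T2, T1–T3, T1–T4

A tree decomposition must satisfy three properties: every vertex lies in some bag; for every edge, both endpoints lie together in some bag; and for every vertex, the bags containing it form a connected subtree. Here vertex 1 appears in no bag, so the decomposition is invalid.

No — vertex 1 appears in no bag.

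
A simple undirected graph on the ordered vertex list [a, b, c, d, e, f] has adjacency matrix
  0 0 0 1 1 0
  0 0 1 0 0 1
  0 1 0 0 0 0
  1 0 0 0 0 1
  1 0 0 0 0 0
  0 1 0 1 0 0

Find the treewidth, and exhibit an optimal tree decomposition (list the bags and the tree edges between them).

Treewidth 1.
One such decomposition:
Bags: B1 = {b, c}  B2 = {b, f}  B3 = {d, f}  B4 = {a, d}  B5 = {a, e}
Tree: B1–B2, B2–B3, B3–B4, B4–B5

Each bag holds 2 vertices, so the decomposition has width 1, which upper-bounds the treewidth. Any graph with an edge has treewidth ≥ 1, and G has the edge c–b. Therefore the treewidth is 1.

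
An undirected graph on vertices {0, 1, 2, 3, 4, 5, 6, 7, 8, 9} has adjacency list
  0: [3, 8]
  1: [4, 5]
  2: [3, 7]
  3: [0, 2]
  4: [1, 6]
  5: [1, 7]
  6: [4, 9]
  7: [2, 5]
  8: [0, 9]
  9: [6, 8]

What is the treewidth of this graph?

2

A width-2 tree decomposition is:
Bags: B1 = {0, 2, 3}  B2 = {0, 2, 8}  B3 = {2, 8, 9}  B4 = {2, 6, 9}  B5 = {2, 4, 6}  B6 = {1, 2, 4}  B7 = {1, 2, 5}  B8 = {2, 5, 7}
Tree: B1–B2, B2–B3, B3–B4, B4–B5, B5–B6, B6–B7, B7–B8
Each bag holds 3 vertices, so the decomposition has width 2, which upper-bounds the treewidth. Since 2–3–0–8–9–6–4–1–5–7–2 is a cycle in G, G is not acyclic. Forests are exactly the graphs of treewidth ≤ 1, so tw(G) ≥ 2. Hence tw(G) = 2 exactly.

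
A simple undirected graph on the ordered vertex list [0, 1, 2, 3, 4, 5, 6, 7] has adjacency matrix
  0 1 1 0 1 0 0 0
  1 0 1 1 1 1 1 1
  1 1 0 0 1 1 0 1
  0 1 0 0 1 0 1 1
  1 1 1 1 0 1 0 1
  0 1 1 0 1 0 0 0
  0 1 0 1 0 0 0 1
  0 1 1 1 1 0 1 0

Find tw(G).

3

A width-3 tree decomposition is:
Bags: B1 = {0, 1, 2, 4}  B2 = {1, 2, 4, 7}  B3 = {1, 3, 4, 7}  B4 = {1, 3, 6, 7}  B5 = {1, 2, 4, 5}
Tree: B1–B2, B2–B3, B3–B4, B2–B5
Every bag has size at most 4, so the width is 4 − 1 = 3 and tw(G) ≤ 3. For the lower bound, the 4 vertices {0, 1, 2, 4} are pairwise adjacent, and any tree decomposition puts a clique entirely inside one bag — forcing width ≥ 3. Hence tw(G) = 3 exactly.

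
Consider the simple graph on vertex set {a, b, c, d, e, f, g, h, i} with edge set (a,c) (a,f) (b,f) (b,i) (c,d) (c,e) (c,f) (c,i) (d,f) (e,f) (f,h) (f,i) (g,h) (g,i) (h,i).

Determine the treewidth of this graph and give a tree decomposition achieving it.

Every bag has size at most 3, so the width is 3 − 1 = 2 and tw(G) ≤ 2. Conversely, {g, h, i} is a clique of size 3, and the vertices of any clique must share a bag in every tree decomposition; so some bag has ≥ 3 vertices and tw(G) ≥ 2. Therefore the treewidth is 2.

Treewidth 2.
Bags: B1 = {g, h, i}  B2 = {f, h, i}  B3 = {c, f, i}  B4 = {a, c, f}  B5 = {c, e, f}  B6 = {c, d, f}  B7 = {b, f, i}
Tree: B1–B2, B2–B3, B3–B4, B4–B5, B3–B6, B2–B7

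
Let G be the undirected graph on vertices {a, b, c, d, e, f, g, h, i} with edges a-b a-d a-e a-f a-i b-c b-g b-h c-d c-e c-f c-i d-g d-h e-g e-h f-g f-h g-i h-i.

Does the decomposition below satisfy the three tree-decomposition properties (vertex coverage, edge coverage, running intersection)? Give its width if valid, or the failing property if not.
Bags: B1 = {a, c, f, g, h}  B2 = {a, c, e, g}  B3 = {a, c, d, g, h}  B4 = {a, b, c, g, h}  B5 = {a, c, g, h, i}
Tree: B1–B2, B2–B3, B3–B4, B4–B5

No — edge (h,e) lies in no bag.

A tree decomposition must satisfy three properties: every vertex lies in some bag; for every edge, both endpoints lie together in some bag; and for every vertex, the bags containing it form a connected subtree. Here edge (h,e) lies in no bag, so the decomposition is invalid.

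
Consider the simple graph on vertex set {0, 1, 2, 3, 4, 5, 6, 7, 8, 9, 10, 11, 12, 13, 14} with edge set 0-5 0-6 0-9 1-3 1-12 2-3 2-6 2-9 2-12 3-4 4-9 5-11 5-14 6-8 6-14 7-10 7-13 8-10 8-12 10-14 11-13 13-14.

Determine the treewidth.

3

A width-3 tree decomposition is:
Bags: B1 = {1, 3, 4, 9}  B2 = {1, 2, 3, 9}  B3 = {1, 2, 9, 12}  B4 = {0, 2, 9, 12}  B5 = {0, 2, 6, 12}  B6 = {0, 6, 8, 12}  B7 = {0, 5, 6, 8}  B8 = {5, 6, 8, 14}  B9 = {5, 8, 10, 14}  B10 = {5, 10, 11, 14}  B11 = {10, 11, 13, 14}  B12 = {7, 10, 11, 13}
Tree: B1–B2, B2–B3, B3–B4, B4–B5, B5–B6, B6–B7, B7–B8, B8–B9, B9–B10, B10–B11, B11–B12
Each bag holds 4 vertices, so the decomposition has width 3, which upper-bounds the treewidth. For the lower bound: the 4 vertex sets {1,3,4}, {9}, {2}, {0,6,8,12} are disjoint, each induces a connected subgraph, and every pair is joined by at least one edge of G. Contracting each set to a single vertex therefore yields K_{4} as a minor, and since treewidth is minor-monotone, tw(G) ≥ tw(K_{4}) = 3. Hence tw(G) = 3 exactly.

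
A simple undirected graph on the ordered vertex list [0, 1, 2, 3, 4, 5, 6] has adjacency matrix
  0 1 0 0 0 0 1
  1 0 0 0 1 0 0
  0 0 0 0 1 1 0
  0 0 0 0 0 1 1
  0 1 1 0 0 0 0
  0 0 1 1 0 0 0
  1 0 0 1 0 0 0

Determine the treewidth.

2

A width-2 tree decomposition is:
Bags: B1 = {1, 2, 4}  B2 = {1, 2, 5}  B3 = {1, 3, 5}  B4 = {1, 3, 6}  B5 = {0, 1, 6}
Tree: B1–B2, B2–B3, B3–B4, B4–B5
Each bag holds 3 vertices, so the decomposition has width 2, which upper-bounds the treewidth. For the lower bound, G contains the cycle 1–4–2–5–3–6–0–1, so G is not a forest; only forests have treewidth ≤ 1, hence tw(G) ≥ 2. The upper and lower bounds meet at 2, so that is the treewidth.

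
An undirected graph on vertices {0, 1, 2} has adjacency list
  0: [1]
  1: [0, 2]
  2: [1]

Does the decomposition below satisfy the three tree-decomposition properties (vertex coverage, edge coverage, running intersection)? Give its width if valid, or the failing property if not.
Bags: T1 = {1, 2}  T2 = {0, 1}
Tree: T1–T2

Yes; width 1.

Checking the three conditions: (i) the bags cover all of {0, 1, 2}; (ii) for each edge, some bag contains both endpoints; (iii) the bags containing any fixed vertex form a subtree. All hold, so the decomposition is valid with width 2 − 1 = 1.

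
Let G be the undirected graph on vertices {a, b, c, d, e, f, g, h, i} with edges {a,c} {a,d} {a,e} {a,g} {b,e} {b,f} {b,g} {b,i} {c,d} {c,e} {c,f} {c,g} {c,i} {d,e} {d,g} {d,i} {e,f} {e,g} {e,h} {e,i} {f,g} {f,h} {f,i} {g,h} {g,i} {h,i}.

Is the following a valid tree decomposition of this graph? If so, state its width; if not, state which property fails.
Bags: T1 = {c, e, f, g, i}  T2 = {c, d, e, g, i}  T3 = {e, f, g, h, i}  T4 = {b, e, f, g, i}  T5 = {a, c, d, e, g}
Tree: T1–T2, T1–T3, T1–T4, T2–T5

Checking the three conditions: (i) the bags cover all of {a, b, c, d, e, f, g, h, i}; (ii) for each edge, some bag contains both endpoints; (iii) the bags containing any fixed vertex form a subtree. All hold, so the decomposition is valid with width 5 − 1 = 4.

Yes; width 4.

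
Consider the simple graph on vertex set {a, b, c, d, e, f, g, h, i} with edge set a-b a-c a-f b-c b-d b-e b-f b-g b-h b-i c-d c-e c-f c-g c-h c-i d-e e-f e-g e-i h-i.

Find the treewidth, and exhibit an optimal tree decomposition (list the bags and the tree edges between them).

Each bag holds 4 vertices, so the decomposition has width 3, which upper-bounds the treewidth. Conversely, {b, c, d, e} is a clique of size 4, and the vertices of any clique must share a bag in every tree decomposition; so some bag has ≥ 4 vertices and tw(G) ≥ 3. Hence tw(G) = 3 exactly.

Treewidth 3.
One such decomposition:
Bags: B1 = {b, c, d, e}  B2 = {b, c, e, f}  B3 = {b, c, e, g}  B4 = {b, c, e, i}  B5 = {b, c, h, i}  B6 = {a, b, c, f}
Tree: B1–B2, B2–B3, B2–B4, B4–B5, B2–B6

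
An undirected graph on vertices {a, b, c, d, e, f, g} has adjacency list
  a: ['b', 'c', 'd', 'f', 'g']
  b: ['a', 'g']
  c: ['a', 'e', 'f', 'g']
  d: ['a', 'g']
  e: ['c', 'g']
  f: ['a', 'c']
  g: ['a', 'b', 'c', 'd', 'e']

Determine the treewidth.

A width-2 tree decomposition is:
Bags: B1 = {c, e, g}  B2 = {a, c, g}  B3 = {a, d, g}  B4 = {a, c, f}  B5 = {a, b, g}
Tree: B1–B2, B2–B3, B2–B4, B3–B5
The largest bag has 3 vertices, giving width 2; this decomposition certifies tw(G) ≤ 2. For the lower bound, the 3 vertices {c, e, g} are pairwise adjacent, and any tree decomposition puts a clique entirely inside one bag — forcing width ≥ 2. Therefore the treewidth is 2.

2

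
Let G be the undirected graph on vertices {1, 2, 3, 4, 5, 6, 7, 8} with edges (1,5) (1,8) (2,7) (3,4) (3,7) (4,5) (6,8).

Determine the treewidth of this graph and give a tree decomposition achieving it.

Treewidth 1.
One optimal decomposition is:
Bags: B1 = {6, 8}  B2 = {1, 8}  B3 = {1, 5}  B4 = {4, 5}  B5 = {3, 4}  B6 = {3, 7}  B7 = {2, 7}
Tree: B1–B2, B2–B3, B3–B4, B4–B5, B5–B6, B6–B7

Each bag holds 2 vertices, so the decomposition has width 1, which upper-bounds the treewidth. Since G has at least one edge (e.g. 6–8), it is not an edgeless graph, so tw(G) ≥ 1. The upper and lower bounds meet at 1, so that is the treewidth.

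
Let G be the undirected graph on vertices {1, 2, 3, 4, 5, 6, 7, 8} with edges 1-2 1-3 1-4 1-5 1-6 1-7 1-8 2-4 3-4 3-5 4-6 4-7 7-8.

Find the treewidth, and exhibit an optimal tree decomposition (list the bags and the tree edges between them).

Treewidth 2.
Bags: B1 = {1, 4, 7}  B2 = {1, 7, 8}  B3 = {1, 2, 4}  B4 = {1, 4, 6}  B5 = {1, 3, 4}  B6 = {1, 3, 5}
Tree: B1–B2, B1–B3, B3–B4, B1–B5, B5–B6

Every bag has size at most 3, so the width is 3 − 1 = 2 and tw(G) ≤ 2. Conversely, {1, 7, 8} is a clique of size 3, and the vertices of any clique must share a bag in every tree decomposition; so some bag has ≥ 3 vertices and tw(G) ≥ 2. The upper and lower bounds meet at 2, so that is the treewidth.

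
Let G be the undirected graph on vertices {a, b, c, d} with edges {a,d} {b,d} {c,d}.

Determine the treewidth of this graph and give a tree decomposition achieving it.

Treewidth 1.
One such decomposition:
Bags: B1 = {b, d}  B2 = {c, d}  B3 = {a, d}
Tree: B1–B2, B2–B3

Each bag holds 2 vertices, so the decomposition has width 1, which upper-bounds the treewidth. Since G has at least one edge (e.g. b–d), it is not an edgeless graph, so tw(G) ≥ 1. Hence tw(G) = 1 exactly.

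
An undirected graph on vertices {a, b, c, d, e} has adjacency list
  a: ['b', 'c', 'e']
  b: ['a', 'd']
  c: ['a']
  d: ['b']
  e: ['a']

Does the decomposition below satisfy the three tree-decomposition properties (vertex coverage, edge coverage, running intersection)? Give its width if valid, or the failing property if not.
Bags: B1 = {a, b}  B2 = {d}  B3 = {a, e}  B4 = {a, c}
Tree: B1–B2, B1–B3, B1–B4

No — edge (b,d) lies in no bag.

A tree decomposition must satisfy three properties: every vertex lies in some bag; for every edge, both endpoints lie together in some bag; and for every vertex, the bags containing it form a connected subtree. Here edge (b,d) lies in no bag, so the decomposition is invalid.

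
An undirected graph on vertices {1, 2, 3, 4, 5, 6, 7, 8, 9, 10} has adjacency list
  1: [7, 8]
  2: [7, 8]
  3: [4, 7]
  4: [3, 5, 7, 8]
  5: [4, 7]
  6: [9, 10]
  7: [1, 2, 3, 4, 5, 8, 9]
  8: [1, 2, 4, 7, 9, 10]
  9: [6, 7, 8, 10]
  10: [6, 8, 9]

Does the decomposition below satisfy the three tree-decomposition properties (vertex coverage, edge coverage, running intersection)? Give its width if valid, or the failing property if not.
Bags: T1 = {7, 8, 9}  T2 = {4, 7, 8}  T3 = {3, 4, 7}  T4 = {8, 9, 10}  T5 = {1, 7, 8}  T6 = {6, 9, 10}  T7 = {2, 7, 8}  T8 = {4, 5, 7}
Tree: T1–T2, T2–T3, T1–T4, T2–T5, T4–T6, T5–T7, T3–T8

Every vertex of G appears in some bag (union = {1, 2, 3, 4, 5, 6, 7, 8, 9, 10}); every edge is covered by a bag; and for each vertex v the set of bags containing v is connected in the bag tree. The decomposition is therefore valid. The largest bag has 3 vertices, so the width is 2.

Yes; width 2.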